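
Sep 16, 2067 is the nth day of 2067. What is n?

Days in months before Sep: 31 + 28 + 31 + 30 + 31 + 30 + 31 + 31 = 243.
Plus 16 days into Sep → day 259.

259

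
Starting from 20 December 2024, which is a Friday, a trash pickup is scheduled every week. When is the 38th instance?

5 September 2025

The 38th occurrence is 37 intervals after the first: 37 × 7 = 259 days after 20 December 2024.
December has 31 days — 11 days to the end of December leaves 248.
January has 31 days (217 left).
February has 28 days (189 left).
March has 31 days (158 left).
April has 30 days (128 left).
May has 31 days (97 left).
June has 30 days (67 left).
July has 31 days (36 left).
August has 31 days (5 left).
5 days into September → 5 September 2025.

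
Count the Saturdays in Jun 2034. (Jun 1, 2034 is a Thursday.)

4

Jun 1, 2034 is a Thursday; the first Saturday on or after it is Jun 3, 2034 (2 days later).
From Jun 3, 2034 to Jun 30, 2034 is 30 − 3 = 27 days.
27 ÷ 7 = 3 full weeks with remainder 6, so 3 more Saturdays after the first → 4.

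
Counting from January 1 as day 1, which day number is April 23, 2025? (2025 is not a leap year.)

Days in months before April: 31 + 28 + 31 = 90.
Plus 23 days into April → day 113.

113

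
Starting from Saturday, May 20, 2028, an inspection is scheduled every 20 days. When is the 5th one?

The 5th occurrence is 4 intervals after the first: 4 × 20 = 80 days after May 20, 2028.
May has 31 days — 11 days to the end of May leaves 69.
June has 30 days (39 left).
July has 31 days (8 left).
8 days into August → August 8, 2028.

August 8, 2028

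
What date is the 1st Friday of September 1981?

1981-09-04

September 1981 begins on a Tuesday, so the first Friday is September 4 (3 days later).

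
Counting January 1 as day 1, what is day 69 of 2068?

Jan has 31 days (69 − 31 = 38 remain).
Feb has 29 days (38 − 29 = 9 remain).
9 into Mar → Mar 9.

Mar 9, 2068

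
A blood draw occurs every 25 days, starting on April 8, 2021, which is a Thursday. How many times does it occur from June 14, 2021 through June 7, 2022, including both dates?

Occurrences land 25·i days after April 8, 2021 for i = 0, 1, 2, …
June 14, 2021 is 67 days after the start; 67 ÷ 25 = 2 remainder 17; since the remainder is 17, round up to i = 3. First occurrence in the window: #4 on June 22, 2021 (3×25 = 75 days in).
June 7, 2022 is 425 days after the start; 425 ÷ 25 = 17 remainder 0. Last occurrence in the window: #18 on June 7, 2022.
Occurrences #4 through #18: 15 in total.

15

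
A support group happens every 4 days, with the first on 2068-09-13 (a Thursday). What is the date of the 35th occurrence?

The 35th occurrence is 34 intervals after the first: 34 × 4 = 136 days after 2068-09-13.
September has 30 days — 17 days to the end of September leaves 119.
October has 31 days (88 left).
November has 30 days (58 left).
December has 31 days (27 left).
27 days into January → 2069-01-27.

2069-01-27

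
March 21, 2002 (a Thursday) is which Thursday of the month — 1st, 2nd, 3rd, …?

Day 21 falls in week ⌈21/7⌉ of the month.
Days 1–7 hold the 1st Thursday, 8–14 the 2nd, 15–21 the 3rd, 22–28 the 4th, 29–31 the 5th.
21 is in the range for the 3rd.

3rd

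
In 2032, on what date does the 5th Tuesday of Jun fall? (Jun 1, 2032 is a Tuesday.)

Jun 2032 begins on a Tuesday, so the first Tuesday is Jun 1.
The 5th Tuesday is 4 weeks later: 1 + 28 = 29.

Jun 29, 2032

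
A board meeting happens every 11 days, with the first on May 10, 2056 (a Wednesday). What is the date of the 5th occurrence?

Jun 23, 2056

The 5th occurrence is 4 intervals after the first: 4 × 11 = 44 days after May 10, 2056.
May has 31 days — 21 days to the end of May leaves 23.
23 days into Jun → Jun 23, 2056.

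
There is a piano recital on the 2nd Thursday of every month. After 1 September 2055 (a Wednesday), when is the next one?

9 September 2055

September 2055 starts on a Wednesday; its first Thursday is the 2nd, so the 2nd Thursday is the 9th — 9 September 2055.
9 September 2055 is after 1 September 2055, so that is the next one.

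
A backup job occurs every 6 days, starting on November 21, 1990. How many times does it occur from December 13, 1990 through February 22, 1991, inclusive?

Occurrences land 6·i days after November 21, 1990 for i = 0, 1, 2, …
December 13, 1990 is 22 days after the start; 22 ÷ 6 = 3 remainder 4; since the remainder is 4, round up to i = 4. First occurrence in the window: #5 on December 15, 1990 (4×6 = 24 days in).
February 22, 1991 is 93 days after the start; 93 ÷ 6 = 15 remainder 3. Last occurrence in the window: #16 on February 19, 1991.
Occurrences #5 through #16: 12 in total.

12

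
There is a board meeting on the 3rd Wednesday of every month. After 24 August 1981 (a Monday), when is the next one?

August 1981 starts on a Saturday; its first Wednesday is the 5th, so the 3rd Wednesday is the 19th — 19 August 1981.
That is not after 24 August 1981, so look at September 1981.
September 1981 starts on a Tuesday; its first Wednesday is the 2nd, so the 3rd Wednesday is the 16th — 16 September 1981.

16 September 1981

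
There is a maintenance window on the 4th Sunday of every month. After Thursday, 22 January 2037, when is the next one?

25 January 2037

January 2037 starts on a Thursday; its first Sunday is the 4th, so the 4th Sunday is the 25th — 25 January 2037.
25 January 2037 is after 22 January 2037, so that is the next one.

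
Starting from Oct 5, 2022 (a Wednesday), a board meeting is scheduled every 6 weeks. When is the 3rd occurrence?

The 3rd occurrence is 2 intervals after the first: 2 × 42 = 84 days after Oct 5, 2022.
Oct has 31 days — 26 days to the end of Oct leaves 58.
Nov has 30 days (28 left).
28 days into Dec → Dec 28, 2022.

Dec 28, 2022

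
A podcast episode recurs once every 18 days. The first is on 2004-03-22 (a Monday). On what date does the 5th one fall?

2004-06-02

The 5th occurrence is 4 intervals after the first: 4 × 18 = 72 days after 2004-03-22.
March has 31 days — 9 days to the end of March leaves 63.
April has 30 days (33 left).
May has 31 days (2 left).
2 days into June → 2004-06-02.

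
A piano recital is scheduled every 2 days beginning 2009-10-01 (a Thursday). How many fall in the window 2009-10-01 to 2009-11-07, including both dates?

Occurrences land 2·i days after 2009-10-01 for i = 0, 1, 2, …
The window opens on the start date, so the first occurrence inside is #1 on 2009-10-01.
2009-11-07 is 37 days after the start; 37 ÷ 2 = 18 remainder 1. Last occurrence in the window: #19 on 2009-11-06.
Occurrences #1 through #19: 19 in total.

19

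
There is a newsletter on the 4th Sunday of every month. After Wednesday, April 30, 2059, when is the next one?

May 25, 2059

April 2059 starts on a Tuesday; its first Sunday is the 6th, so the 4th Sunday is the 27th — April 27, 2059.
That is not after April 30, 2059, so look at May 2059.
May 2059 starts on a Thursday; its first Sunday is the 4th, so the 4th Sunday is the 25th — May 25, 2059.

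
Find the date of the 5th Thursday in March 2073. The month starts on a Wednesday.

30 March 2073

March 2073 begins on a Wednesday, so the first Thursday is March 2 (1 day later).
The 5th Thursday is 4 weeks later: 2 + 28 = 30.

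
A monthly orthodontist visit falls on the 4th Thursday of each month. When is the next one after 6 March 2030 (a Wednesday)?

28 March 2030

March 2030 starts on a Friday; its first Thursday is the 7th, so the 4th Thursday is the 28th — 28 March 2030.
28 March 2030 is after 6 March 2030, so that is the next one.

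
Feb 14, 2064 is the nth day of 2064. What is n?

45

Days in months before Feb: 31 = 31.
Plus 14 days into Feb → day 45.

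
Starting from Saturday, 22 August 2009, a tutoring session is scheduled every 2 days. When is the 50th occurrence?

28 November 2009

The 50th occurrence is 49 intervals after the first: 49 × 2 = 98 days after 22 August 2009.
August has 31 days — 9 days to the end of August leaves 89.
September has 30 days (59 left).
October has 31 days (28 left).
28 days into November → 28 November 2009.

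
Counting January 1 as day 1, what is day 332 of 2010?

January has 31 days (332 − 31 = 301 remain).
February has 28 days (301 − 28 = 273 remain).
March has 31 days (273 − 31 = 242 remain).
April has 30 days (242 − 30 = 212 remain).
May has 31 days (212 − 31 = 181 remain).
June has 30 days (181 − 30 = 151 remain).
July has 31 days (151 − 31 = 120 remain).
August has 31 days (120 − 31 = 89 remain).
September has 30 days (89 − 30 = 59 remain).
October has 31 days (59 − 31 = 28 remain).
28 into November → November 28.

2010-11-28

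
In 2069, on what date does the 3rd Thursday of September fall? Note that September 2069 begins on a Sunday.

September 2069 begins on a Sunday, so the first Thursday is September 5 (4 days later).
The 3rd Thursday is 2 weeks later: 5 + 14 = 19.

2069-09-19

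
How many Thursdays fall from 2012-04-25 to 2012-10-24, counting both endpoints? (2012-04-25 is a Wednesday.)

2012-04-25 is a Wednesday; the first Thursday on or after it is 2012-04-26 (1 day later).
From 2012-04-26 to 2012-10-24: 4 + 31 + 30 + 31 + 31 + 30 + 24 = 181 days (rest of April, May, June, July, August, September, October).
181 ÷ 7 = 25 full weeks with remainder 6, so 25 more Thursdays after the first → 26.

26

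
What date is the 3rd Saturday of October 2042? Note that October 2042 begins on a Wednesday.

October 2042 begins on a Wednesday, so the first Saturday is October 4 (3 days later).
The 3rd Saturday is 2 weeks later: 4 + 14 = 18.

18 October 2042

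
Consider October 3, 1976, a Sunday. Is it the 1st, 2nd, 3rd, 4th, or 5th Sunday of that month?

Day 3 falls in week ⌈3/7⌉ of the month.
Days 1–7 hold the 1st Sunday, 8–14 the 2nd, 15–21 the 3rd, 22–28 the 4th, 29–31 the 5th.
3 is in the range for the 1st.

1st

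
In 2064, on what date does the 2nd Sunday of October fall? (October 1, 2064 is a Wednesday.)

October 2064 begins on a Wednesday, so the first Sunday is October 5 (4 days later).
The 2nd Sunday is 1 weeks later: 5 + 7 = 12.

October 12, 2064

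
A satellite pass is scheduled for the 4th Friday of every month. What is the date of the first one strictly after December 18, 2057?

December 28, 2057

December 2057 starts on a Saturday; its first Friday is the 7th, so the 4th Friday is the 28th — December 28, 2057.
December 28, 2057 is after December 18, 2057, so that is the next one.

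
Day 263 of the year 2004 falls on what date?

19 September 2004

January has 31 days (263 − 31 = 232 remain).
February has 29 days (232 − 29 = 203 remain).
March has 31 days (203 − 31 = 172 remain).
April has 30 days (172 − 30 = 142 remain).
May has 31 days (142 − 31 = 111 remain).
June has 30 days (111 − 30 = 81 remain).
July has 31 days (81 − 31 = 50 remain).
August has 31 days (50 − 31 = 19 remain).
19 into September → September 19.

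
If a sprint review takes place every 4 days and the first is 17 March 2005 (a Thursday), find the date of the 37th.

8 August 2005

The 37th occurrence is 36 intervals after the first: 36 × 4 = 144 days after 17 March 2005.
March has 31 days — 14 days to the end of March leaves 130.
April has 30 days (100 left).
May has 31 days (69 left).
June has 30 days (39 left).
July has 31 days (8 left).
8 days into August → 8 August 2005.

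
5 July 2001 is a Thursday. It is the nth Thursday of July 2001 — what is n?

1st

Day 5 falls in week ⌈5/7⌉ of the month.
Days 1–7 hold the 1st Thursday, 8–14 the 2nd, 15–21 the 3rd, 22–28 the 4th, 29–31 the 5th.
5 is in the range for the 1st.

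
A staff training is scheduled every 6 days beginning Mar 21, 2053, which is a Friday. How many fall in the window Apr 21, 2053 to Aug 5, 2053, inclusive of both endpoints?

17

Occurrences land 6·i days after Mar 21, 2053 for i = 0, 1, 2, …
Apr 21, 2053 is 31 days after the start; 31 ÷ 6 = 5 remainder 1; since the remainder is 1, round up to i = 6. First occurrence in the window: #7 on Apr 26, 2053 (6×6 = 36 days in).
Aug 5, 2053 is 137 days after the start; 137 ÷ 6 = 22 remainder 5. Last occurrence in the window: #23 on Jul 31, 2053.
Occurrences #7 through #23: 17 in total.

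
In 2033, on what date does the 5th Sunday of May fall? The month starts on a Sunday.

29 May 2033

May 2033 begins on a Sunday, so the first Sunday is May 1.
The 5th Sunday is 4 weeks later: 1 + 28 = 29.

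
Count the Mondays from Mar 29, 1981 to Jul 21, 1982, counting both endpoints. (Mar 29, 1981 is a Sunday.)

Mar 29, 1981 is a Sunday; the first Monday on or after it is Mar 30, 1981 (1 day later).
From Mar 30, 1981 to Jul 21, 1982: 276 + 202 = 478 days (rest of 1981, to Jul 21, 1982 in 1982).
478 ÷ 7 = 68 full weeks with remainder 2, so 68 more Mondays after the first → 69.

69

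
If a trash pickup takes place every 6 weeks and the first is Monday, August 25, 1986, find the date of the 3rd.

November 17, 1986

The 3rd occurrence is 2 intervals after the first: 2 × 42 = 84 days after August 25, 1986.
August has 31 days — 6 days to the end of August leaves 78.
September has 30 days (48 left).
October has 31 days (17 left).
17 days into November → November 17, 1986.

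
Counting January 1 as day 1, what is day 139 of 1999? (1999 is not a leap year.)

1999-05-19

January has 31 days (139 − 31 = 108 remain).
February has 28 days (108 − 28 = 80 remain).
March has 31 days (80 − 31 = 49 remain).
April has 30 days (49 − 30 = 19 remain).
19 into May → May 19.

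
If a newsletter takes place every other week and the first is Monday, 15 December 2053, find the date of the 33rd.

The 33rd occurrence is 32 intervals after the first: 32 × 14 = 448 days after 15 December 2053.
December has 31 days — 16 days to the end of December leaves 432.
2054 has 365 days (67 left).
January has 31 days (36 left).
February has 28 days (8 left).
8 days into March → 8 March 2055.

8 March 2055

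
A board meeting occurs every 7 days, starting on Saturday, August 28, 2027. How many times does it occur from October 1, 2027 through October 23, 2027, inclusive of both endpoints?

4

Occurrences land 7·i days after August 28, 2027 for i = 0, 1, 2, …
October 1, 2027 is 34 days after the start; 34 ÷ 7 = 4 remainder 6; since the remainder is 6, round up to i = 5. First occurrence in the window: #6 on October 2, 2027 (5×7 = 35 days in).
October 23, 2027 is 56 days after the start; 56 ÷ 7 = 8 remainder 0. Last occurrence in the window: #9 on October 23, 2027.
Occurrences #6 through #9: 4 in total.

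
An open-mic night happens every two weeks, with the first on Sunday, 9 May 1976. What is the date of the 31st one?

The 31st occurrence is 30 intervals after the first: 30 × 14 = 420 days after 9 May 1976.
May has 31 days — 22 days to the end of May leaves 398.
June has 30 days (368 left).
July has 31 days (337 left).
August has 31 days (306 left).
September has 30 days (276 left).
October has 31 days (245 left).
November has 30 days (215 left).
December has 31 days (184 left).
January has 31 days (153 left).
February has 28 days (125 left).
March has 31 days (94 left).
April has 30 days (64 left).
May has 31 days (33 left).
June has 30 days (3 left).
3 days into July → 3 July 1977.

3 July 1977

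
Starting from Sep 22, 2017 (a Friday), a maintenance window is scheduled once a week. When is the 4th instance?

Oct 13, 2017

The 4th occurrence is 3 intervals after the first: 3 × 7 = 21 days after Sep 22, 2017.
Sep has 30 days — 8 days to the end of Sep leaves 13.
13 days into Oct → Oct 13, 2017.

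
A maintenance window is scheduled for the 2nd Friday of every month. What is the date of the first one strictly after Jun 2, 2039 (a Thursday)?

Jun 2039 starts on a Wednesday; its first Friday is the 3rd, so the 2nd Friday is the 10th — Jun 10, 2039.
Jun 10, 2039 is after Jun 2, 2039, so that is the next one.

Jun 10, 2039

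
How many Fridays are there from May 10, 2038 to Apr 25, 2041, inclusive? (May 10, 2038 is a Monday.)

154

May 10, 2038 is a Monday; the first Friday on or after it is May 14, 2038 (4 days later).
From May 14, 2038 to Apr 25, 2041: 231 + 365 + 366 + 115 = 1077 days (rest of 2038, 2039, 2040, to Apr 25, 2041 in 2041).
1077 ÷ 7 = 153 full weeks with remainder 6, so 153 more Fridays after the first → 154.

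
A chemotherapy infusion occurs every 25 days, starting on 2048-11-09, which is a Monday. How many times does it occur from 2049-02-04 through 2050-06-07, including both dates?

Occurrences land 25·i days after 2048-11-09 for i = 0, 1, 2, …
2049-02-04 is 87 days after the start; 87 ÷ 25 = 3 remainder 12; since the remainder is 12, round up to i = 4. First occurrence in the window: #5 on 2049-02-17 (4×25 = 100 days in).
2050-06-07 is 575 days after the start; 575 ÷ 25 = 23 remainder 0. Last occurrence in the window: #24 on 2050-06-07.
Occurrences #5 through #24: 20 in total.

20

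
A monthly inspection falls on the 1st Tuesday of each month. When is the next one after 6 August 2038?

August 2038 starts on a Sunday, so its 1st Tuesday is 3 August 2038 (2 days in).
That is not after 6 August 2038, so look at September 2038.
September 2038 starts on a Wednesday, so its 1st Tuesday is 7 September 2038 (6 days in).

7 September 2038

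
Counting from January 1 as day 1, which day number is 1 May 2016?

122

Days in months before May: 31 + 29 + 31 + 30 = 121.
Plus 1 day into May → day 122.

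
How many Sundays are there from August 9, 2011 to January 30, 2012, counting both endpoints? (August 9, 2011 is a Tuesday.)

25

August 9, 2011 is a Tuesday; the first Sunday on or after it is August 14, 2011 (5 days later).
From August 14, 2011 to January 30, 2012: 17 + 30 + 31 + 30 + 31 + 30 = 169 days (rest of August, September, October, November, December, January).
169 ÷ 7 = 24 full weeks with remainder 1, so 24 more Sundays after the first → 25.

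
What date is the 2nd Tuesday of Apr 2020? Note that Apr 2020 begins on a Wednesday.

Apr 2020 begins on a Wednesday, so the first Tuesday is Apr 7 (6 days later).
The 2nd Tuesday is 1 weeks later: 7 + 7 = 14.

Apr 14, 2020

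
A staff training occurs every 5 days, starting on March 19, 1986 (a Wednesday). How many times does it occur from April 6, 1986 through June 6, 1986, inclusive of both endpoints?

Occurrences land 5·i days after March 19, 1986 for i = 0, 1, 2, …
April 6, 1986 is 18 days after the start; 18 ÷ 5 = 3 remainder 3; since the remainder is 3, round up to i = 4. First occurrence in the window: #5 on April 8, 1986 (4×5 = 20 days in).
June 6, 1986 is 79 days after the start; 79 ÷ 5 = 15 remainder 4. Last occurrence in the window: #16 on June 2, 1986.
Occurrences #5 through #16: 12 in total.

12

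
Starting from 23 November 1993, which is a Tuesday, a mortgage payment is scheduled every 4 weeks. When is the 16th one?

The 16th occurrence is 15 intervals after the first: 15 × 28 = 420 days after 23 November 1993.
November has 30 days — 7 days to the end of November leaves 413.
From end of November to end of 1993 is 31 days (382 left).
1994 has 365 days (17 left).
17 days into January → 17 January 1995.

17 January 1995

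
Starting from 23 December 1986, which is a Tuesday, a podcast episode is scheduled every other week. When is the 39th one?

The 39th occurrence is 38 intervals after the first: 38 × 14 = 532 days after 23 December 1986.
December has 31 days — 8 days to the end of December leaves 524.
1987 has 365 days (159 left).
January has 31 days (128 left).
February has 29 days (99 left).
March has 31 days (68 left).
April has 30 days (38 left).
May has 31 days (7 left).
7 days into June → 7 June 1988.

7 June 1988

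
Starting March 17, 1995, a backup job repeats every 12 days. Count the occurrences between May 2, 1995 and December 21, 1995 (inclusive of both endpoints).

20

Occurrences land 12·i days after March 17, 1995 for i = 0, 1, 2, …
May 2, 1995 is 46 days after the start; 46 ÷ 12 = 3 remainder 10; since the remainder is 10, round up to i = 4. First occurrence in the window: #5 on May 4, 1995 (4×12 = 48 days in).
December 21, 1995 is 279 days after the start; 279 ÷ 12 = 23 remainder 3. Last occurrence in the window: #24 on December 18, 1995.
Occurrences #5 through #24: 20 in total.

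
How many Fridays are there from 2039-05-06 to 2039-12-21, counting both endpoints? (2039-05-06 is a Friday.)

33

2039-05-06 is a Friday; the first Friday on or after it is 2039-05-06.
From 2039-05-06 to 2039-12-21: 25 + 30 + 31 + 31 + 30 + 31 + 30 + 21 = 229 days (rest of May, June, July, August, September, October, November, December).
229 ÷ 7 = 32 full weeks with remainder 5, so 32 more Fridays after the first → 33.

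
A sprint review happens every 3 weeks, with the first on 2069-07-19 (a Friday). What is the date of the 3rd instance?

The 3rd occurrence is 2 intervals after the first: 2 × 21 = 42 days after 2069-07-19.
July has 31 days — 12 days to the end of July leaves 30.
30 days into August → 2069-08-30.

2069-08-30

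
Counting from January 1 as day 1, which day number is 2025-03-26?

Days in months before March: 31 + 28 = 59.
Plus 26 days into March → day 85.

85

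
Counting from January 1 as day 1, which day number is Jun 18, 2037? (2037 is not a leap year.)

Days in months before Jun: 31 + 28 + 31 + 30 + 31 = 151.
Plus 18 days into Jun → day 169.

169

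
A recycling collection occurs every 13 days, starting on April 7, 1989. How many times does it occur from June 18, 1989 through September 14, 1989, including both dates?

7

Occurrences land 13·i days after April 7, 1989 for i = 0, 1, 2, …
June 18, 1989 is 72 days after the start; 72 ÷ 13 = 5 remainder 7; since the remainder is 7, round up to i = 6. First occurrence in the window: #7 on June 24, 1989 (6×13 = 78 days in).
September 14, 1989 is 160 days after the start; 160 ÷ 13 = 12 remainder 4. Last occurrence in the window: #13 on September 10, 1989.
Occurrences #7 through #13: 7 in total.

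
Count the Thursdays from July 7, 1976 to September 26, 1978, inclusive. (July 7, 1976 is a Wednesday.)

116

July 7, 1976 is a Wednesday; the first Thursday on or after it is July 8, 1976 (1 day later).
From July 8, 1976 to September 26, 1978: 176 + 365 + 269 = 810 days (rest of 1976, 1977, to September 26, 1978 in 1978).
810 ÷ 7 = 115 full weeks with remainder 5, so 115 more Thursdays after the first → 116.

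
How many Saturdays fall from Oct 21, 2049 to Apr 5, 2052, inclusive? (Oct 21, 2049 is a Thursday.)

Oct 21, 2049 is a Thursday; the first Saturday on or after it is Oct 23, 2049 (2 days later).
From Oct 23, 2049 to Apr 5, 2052: 69 + 365 + 365 + 96 = 895 days (rest of 2049, 2050, 2051, to Apr 5, 2052 in 2052).
895 ÷ 7 = 127 full weeks with remainder 6, so 127 more Saturdays after the first → 128.

128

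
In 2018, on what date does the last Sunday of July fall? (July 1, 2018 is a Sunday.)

July 2018 begins on a Sunday, so the first Sunday is July 1.
July 2018 has 31 days. Adding weeks: 1, 8, 15, 22, 29 — the last one ≤ 31 is the 29th.

2018-07-29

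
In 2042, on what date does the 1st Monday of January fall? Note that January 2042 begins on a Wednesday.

January 2042 begins on a Wednesday, so the first Monday is January 6 (5 days later).

January 6, 2042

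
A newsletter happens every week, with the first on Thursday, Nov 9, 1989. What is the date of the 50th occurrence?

The 50th occurrence is 49 intervals after the first: 49 × 7 = 343 days after Nov 9, 1989.
Nov has 30 days — 21 days to the end of Nov leaves 322.
Dec has 31 days (291 left).
Jan has 31 days (260 left).
Feb has 28 days (232 left).
Mar has 31 days (201 left).
Apr has 30 days (171 left).
May has 31 days (140 left).
Jun has 30 days (110 left).
Jul has 31 days (79 left).
Aug has 31 days (48 left).
Sep has 30 days (18 left).
18 days into Oct → Oct 18, 1990.

Oct 18, 1990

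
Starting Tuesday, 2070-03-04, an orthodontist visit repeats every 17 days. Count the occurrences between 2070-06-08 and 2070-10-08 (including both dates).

Occurrences land 17·i days after 2070-03-04 for i = 0, 1, 2, …
2070-06-08 is 96 days after the start; 96 ÷ 17 = 5 remainder 11; since the remainder is 11, round up to i = 6. First occurrence in the window: #7 on 2070-06-14 (6×17 = 102 days in).
2070-10-08 is 218 days after the start; 218 ÷ 17 = 12 remainder 14. Last occurrence in the window: #13 on 2070-09-24.
Occurrences #7 through #13: 7 in total.

7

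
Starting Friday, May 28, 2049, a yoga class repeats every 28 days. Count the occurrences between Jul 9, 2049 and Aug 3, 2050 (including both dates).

Occurrences land 28·i days after May 28, 2049 for i = 0, 1, 2, …
Jul 9, 2049 is 42 days after the start; 42 ÷ 28 = 1 remainder 14; since the remainder is 14, round up to i = 2. First occurrence in the window: #3 on Jul 23, 2049 (2×28 = 56 days in).
Aug 3, 2050 is 432 days after the start; 432 ÷ 28 = 15 remainder 12. Last occurrence in the window: #16 on Jul 22, 2050.
Occurrences #3 through #16: 14 in total.

14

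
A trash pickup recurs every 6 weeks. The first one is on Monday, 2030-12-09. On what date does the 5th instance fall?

The 5th occurrence is 4 intervals after the first: 4 × 42 = 168 days after 2030-12-09.
December has 31 days — 22 days to the end of December leaves 146.
January has 31 days (115 left).
February has 28 days (87 left).
March has 31 days (56 left).
April has 30 days (26 left).
26 days into May → 2031-05-26.

2031-05-26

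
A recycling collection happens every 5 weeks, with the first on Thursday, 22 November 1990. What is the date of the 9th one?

29 August 1991

The 9th occurrence is 8 intervals after the first: 8 × 35 = 280 days after 22 November 1990.
November has 30 days — 8 days to the end of November leaves 272.
December has 31 days (241 left).
January has 31 days (210 left).
February has 28 days (182 left).
March has 31 days (151 left).
April has 30 days (121 left).
May has 31 days (90 left).
June has 30 days (60 left).
July has 31 days (29 left).
29 days into August → 29 August 1991.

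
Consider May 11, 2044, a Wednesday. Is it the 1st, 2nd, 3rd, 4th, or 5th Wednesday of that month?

2nd

Day 11 falls in week ⌈11/7⌉ of the month.
Days 1–7 hold the 1st Wednesday, 8–14 the 2nd, 15–21 the 3rd, 22–28 the 4th, 29–31 the 5th.
11 is in the range for the 2nd.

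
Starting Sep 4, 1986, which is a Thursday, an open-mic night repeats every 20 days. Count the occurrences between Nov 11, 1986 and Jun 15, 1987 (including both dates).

Occurrences land 20·i days after Sep 4, 1986 for i = 0, 1, 2, …
Nov 11, 1986 is 68 days after the start; 68 ÷ 20 = 3 remainder 8; since the remainder is 8, round up to i = 4. First occurrence in the window: #5 on Nov 23, 1986 (4×20 = 80 days in).
Jun 15, 1987 is 284 days after the start; 284 ÷ 20 = 14 remainder 4. Last occurrence in the window: #15 on Jun 11, 1987.
Occurrences #5 through #15: 11 in total.

11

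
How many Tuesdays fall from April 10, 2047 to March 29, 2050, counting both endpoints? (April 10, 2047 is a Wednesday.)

155

April 10, 2047 is a Wednesday; the first Tuesday on or after it is April 16, 2047 (6 days later).
From April 16, 2047 to March 29, 2050: 259 + 366 + 365 + 88 = 1078 days (rest of 2047, 2048, 2049, to March 29, 2050 in 2050).
1078 ÷ 7 = 154 full weeks with remainder 0, so 154 more Tuesdays after the first → 155.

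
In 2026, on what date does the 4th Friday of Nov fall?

Nov 27, 2026

Nov 2026 begins on a Sunday, so the first Friday is Nov 6 (5 days later).
The 4th Friday is 3 weeks later: 6 + 21 = 27.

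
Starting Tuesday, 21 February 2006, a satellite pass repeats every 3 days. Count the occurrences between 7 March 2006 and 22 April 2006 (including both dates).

16

Occurrences land 3·i days after 21 February 2006 for i = 0, 1, 2, …
7 March 2006 is 14 days after the start; 14 ÷ 3 = 4 remainder 2; since the remainder is 2, round up to i = 5. First occurrence in the window: #6 on 8 March 2006 (5×3 = 15 days in).
22 April 2006 is 60 days after the start; 60 ÷ 3 = 20 remainder 0. Last occurrence in the window: #21 on 22 April 2006.
Occurrences #6 through #21: 16 in total.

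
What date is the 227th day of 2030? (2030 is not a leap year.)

Aug 15, 2030

Jan has 31 days (227 − 31 = 196 remain).
Feb has 28 days (196 − 28 = 168 remain).
Mar has 31 days (168 − 31 = 137 remain).
Apr has 30 days (137 − 30 = 107 remain).
May has 31 days (107 − 31 = 76 remain).
Jun has 30 days (76 − 30 = 46 remain).
Jul has 31 days (46 − 31 = 15 remain).
15 into Aug → Aug 15.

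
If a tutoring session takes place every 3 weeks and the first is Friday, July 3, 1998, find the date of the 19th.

July 16, 1999

The 19th occurrence is 18 intervals after the first: 18 × 21 = 378 days after July 3, 1998.
July has 31 days — 28 days to the end of July leaves 350.
August has 31 days (319 left).
September has 30 days (289 left).
October has 31 days (258 left).
November has 30 days (228 left).
December has 31 days (197 left).
January has 31 days (166 left).
February has 28 days (138 left).
March has 31 days (107 left).
April has 30 days (77 left).
May has 31 days (46 left).
June has 30 days (16 left).
16 days into July → July 16, 1999.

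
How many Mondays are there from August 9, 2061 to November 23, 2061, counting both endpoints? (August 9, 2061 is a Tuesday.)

15

August 9, 2061 is a Tuesday; the first Monday on or after it is August 15, 2061 (6 days later).
From August 15, 2061 to November 23, 2061: 16 + 30 + 31 + 23 = 100 days (rest of August, September, October, November).
100 ÷ 7 = 14 full weeks with remainder 2, so 14 more Mondays after the first → 15.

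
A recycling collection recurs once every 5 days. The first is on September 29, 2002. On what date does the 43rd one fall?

April 27, 2003

The 43rd occurrence is 42 intervals after the first: 42 × 5 = 210 days after September 29, 2002.
September has 30 days — 1 day to the end of September leaves 209.
October has 31 days (178 left).
November has 30 days (148 left).
December has 31 days (117 left).
January has 31 days (86 left).
February has 28 days (58 left).
March has 31 days (27 left).
27 days into April → April 27, 2003.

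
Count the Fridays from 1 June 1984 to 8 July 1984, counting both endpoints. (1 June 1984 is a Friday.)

6

1 June 1984 is a Friday; the first Friday on or after it is 1 June 1984.
From 1 June 1984 to 8 July 1984: 29 + 8 = 37 days (rest of June, July).
37 ÷ 7 = 5 full weeks with remainder 2, so 5 more Fridays after the first → 6.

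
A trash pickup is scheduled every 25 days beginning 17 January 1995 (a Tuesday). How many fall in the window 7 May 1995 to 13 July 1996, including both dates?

17

Occurrences land 25·i days after 17 January 1995 for i = 0, 1, 2, …
7 May 1995 is 110 days after the start; 110 ÷ 25 = 4 remainder 10; since the remainder is 10, round up to i = 5. First occurrence in the window: #6 on 22 May 1995 (5×25 = 125 days in).
13 July 1996 is 543 days after the start; 543 ÷ 25 = 21 remainder 18. Last occurrence in the window: #22 on 25 June 1996.
Occurrences #6 through #22: 17 in total.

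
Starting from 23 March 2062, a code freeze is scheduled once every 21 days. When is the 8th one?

17 August 2062

The 8th occurrence is 7 intervals after the first: 7 × 21 = 147 days after 23 March 2062.
March has 31 days — 8 days to the end of March leaves 139.
April has 30 days (109 left).
May has 31 days (78 left).
June has 30 days (48 left).
July has 31 days (17 left).
17 days into August → 17 August 2062.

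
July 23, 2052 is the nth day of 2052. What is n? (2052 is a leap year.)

205

Days in months before July: 31 + 29 + 31 + 30 + 31 + 30 = 182.
Plus 23 days into July → day 205.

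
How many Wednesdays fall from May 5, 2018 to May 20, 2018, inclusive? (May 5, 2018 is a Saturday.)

2

May 5, 2018 is a Saturday; the first Wednesday on or after it is May 9, 2018 (4 days later).
From May 9, 2018 to May 20, 2018 is 20 − 9 = 11 days.
11 ÷ 7 = 1 full weeks with remainder 4, so 1 more Wednesdays after the first → 2.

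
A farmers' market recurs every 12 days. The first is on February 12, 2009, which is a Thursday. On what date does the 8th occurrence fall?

May 7, 2009

The 8th occurrence is 7 intervals after the first: 7 × 12 = 84 days after February 12, 2009.
February has 28 days — 16 days to the end of February leaves 68.
March has 31 days (37 left).
April has 30 days (7 left).
7 days into May → May 7, 2009.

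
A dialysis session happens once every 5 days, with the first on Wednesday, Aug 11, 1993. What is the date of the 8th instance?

Sep 15, 1993

The 8th occurrence is 7 intervals after the first: 7 × 5 = 35 days after Aug 11, 1993.
Aug has 31 days — 20 days to the end of Aug leaves 15.
15 days into Sep → Sep 15, 1993.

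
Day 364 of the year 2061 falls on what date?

Jan has 31 days (364 − 31 = 333 remain).
Feb has 28 days (333 − 28 = 305 remain).
Mar has 31 days (305 − 31 = 274 remain).
Apr has 30 days (274 − 30 = 244 remain).
May has 31 days (244 − 31 = 213 remain).
Jun has 30 days (213 − 30 = 183 remain).
Jul has 31 days (183 − 31 = 152 remain).
Aug has 31 days (152 − 31 = 121 remain).
Sep has 30 days (121 − 30 = 91 remain).
Oct has 31 days (91 − 31 = 60 remain).
Nov has 30 days (60 − 30 = 30 remain).
30 into Dec → Dec 30.

Dec 30, 2061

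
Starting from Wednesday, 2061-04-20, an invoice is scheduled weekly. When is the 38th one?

The 38th occurrence is 37 intervals after the first: 37 × 7 = 259 days after 2061-04-20.
April has 30 days — 10 days to the end of April leaves 249.
May has 31 days (218 left).
June has 30 days (188 left).
July has 31 days (157 left).
August has 31 days (126 left).
September has 30 days (96 left).
October has 31 days (65 left).
November has 30 days (35 left).
December has 31 days (4 left).
4 days into January → 2062-01-04.

2062-01-04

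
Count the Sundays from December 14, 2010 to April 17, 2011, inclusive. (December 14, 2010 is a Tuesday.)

December 14, 2010 is a Tuesday; the first Sunday on or after it is December 19, 2010 (5 days later).
From December 19, 2010 to April 17, 2011: 12 + 31 + 28 + 31 + 17 = 119 days (rest of December, January, February, March, April).
119 ÷ 7 = 17 full weeks with remainder 0, so 17 more Sundays after the first → 18.

18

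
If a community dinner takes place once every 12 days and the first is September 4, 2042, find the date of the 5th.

The 5th occurrence is 4 intervals after the first: 4 × 12 = 48 days after September 4, 2042.
September has 30 days — 26 days to the end of September leaves 22.
22 days into October → October 22, 2042.

October 22, 2042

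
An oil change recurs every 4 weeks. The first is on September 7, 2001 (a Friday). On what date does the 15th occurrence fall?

The 15th occurrence is 14 intervals after the first: 14 × 28 = 392 days after September 7, 2001.
September has 30 days — 23 days to the end of September leaves 369.
October has 31 days (338 left).
November has 30 days (308 left).
December has 31 days (277 left).
January has 31 days (246 left).
February has 28 days (218 left).
March has 31 days (187 left).
April has 30 days (157 left).
May has 31 days (126 left).
June has 30 days (96 left).
July has 31 days (65 left).
August has 31 days (34 left).
September has 30 days (4 left).
4 days into October → October 4, 2002.

October 4, 2002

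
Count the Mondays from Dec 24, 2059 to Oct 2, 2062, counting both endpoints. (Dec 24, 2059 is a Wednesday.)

145

Dec 24, 2059 is a Wednesday; the first Monday on or after it is Dec 29, 2059 (5 days later).
From Dec 29, 2059 to Oct 2, 2062: 2 + 366 + 365 + 275 = 1008 days (rest of 2059, 2060, 2061, to Oct 2, 2062 in 2062).
1008 ÷ 7 = 144 full weeks with remainder 0, so 144 more Mondays after the first → 145.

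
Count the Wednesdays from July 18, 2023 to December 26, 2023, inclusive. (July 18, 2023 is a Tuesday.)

23

July 18, 2023 is a Tuesday; the first Wednesday on or after it is July 19, 2023 (1 day later).
From July 19, 2023 to December 26, 2023: 12 + 31 + 30 + 31 + 30 + 26 = 160 days (rest of July, August, September, October, November, December).
160 ÷ 7 = 22 full weeks with remainder 6, so 22 more Wednesdays after the first → 23.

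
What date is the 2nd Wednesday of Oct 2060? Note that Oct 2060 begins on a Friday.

Oct 13, 2060

Oct 2060 begins on a Friday, so the first Wednesday is Oct 6 (5 days later).
The 2nd Wednesday is 1 weeks later: 6 + 7 = 13.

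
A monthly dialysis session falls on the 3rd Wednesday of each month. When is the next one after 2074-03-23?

2074-04-18

March 2074 starts on a Thursday; its first Wednesday is the 7th, so the 3rd Wednesday is the 21st — 2074-03-21.
That is not after 2074-03-23, so look at April 2074.
April 2074 starts on a Sunday; its first Wednesday is the 4th, so the 3rd Wednesday is the 18th — 2074-04-18.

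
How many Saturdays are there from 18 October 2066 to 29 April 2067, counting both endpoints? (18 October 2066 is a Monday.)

27

18 October 2066 is a Monday; the first Saturday on or after it is 23 October 2066 (5 days later).
From 23 October 2066 to 29 April 2067: 8 + 30 + 31 + 31 + 28 + 31 + 29 = 188 days (rest of October, November, December, January, February, March, April).
188 ÷ 7 = 26 full weeks with remainder 6, so 26 more Saturdays after the first → 27.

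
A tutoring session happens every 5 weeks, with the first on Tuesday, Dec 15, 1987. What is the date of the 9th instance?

Sep 20, 1988

The 9th occurrence is 8 intervals after the first: 8 × 35 = 280 days after Dec 15, 1987.
Dec has 31 days — 16 days to the end of Dec leaves 264.
Jan has 31 days (233 left).
Feb has 29 days (204 left).
Mar has 31 days (173 left).
Apr has 30 days (143 left).
May has 31 days (112 left).
Jun has 30 days (82 left).
Jul has 31 days (51 left).
Aug has 31 days (20 left).
20 days into Sep → Sep 20, 1988.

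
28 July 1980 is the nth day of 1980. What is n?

210

Days in months before July: 31 + 29 + 31 + 30 + 31 + 30 = 182.
Plus 28 days into July → day 210.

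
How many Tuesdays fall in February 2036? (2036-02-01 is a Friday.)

4

2036-02-01 is a Friday; the first Tuesday on or after it is 2036-02-05 (4 days later).
From 2036-02-05 to 2036-02-29 is 29 − 5 = 24 days.
24 ÷ 7 = 3 full weeks with remainder 3, so 3 more Tuesdays after the first → 4.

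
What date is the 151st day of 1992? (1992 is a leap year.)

January has 31 days (151 − 31 = 120 remain).
February has 29 days (120 − 29 = 91 remain).
March has 31 days (91 − 31 = 60 remain).
April has 30 days (60 − 30 = 30 remain).
30 into May → May 30.

May 30, 1992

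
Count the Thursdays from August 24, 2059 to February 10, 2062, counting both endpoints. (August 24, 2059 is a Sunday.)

August 24, 2059 is a Sunday; the first Thursday on or after it is August 28, 2059 (4 days later).
From August 28, 2059 to February 10, 2062: 125 + 366 + 365 + 41 = 897 days (rest of 2059, 2060, 2061, to February 10, 2062 in 2062).
897 ÷ 7 = 128 full weeks with remainder 1, so 128 more Thursdays after the first → 129.

129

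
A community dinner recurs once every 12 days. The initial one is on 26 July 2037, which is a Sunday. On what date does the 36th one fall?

The 36th occurrence is 35 intervals after the first: 35 × 12 = 420 days after 26 July 2037.
July has 31 days — 5 days to the end of July leaves 415.
From end of July to end of 2037 is 153 days (262 left).
January has 31 days (231 left).
February has 28 days (203 left).
March has 31 days (172 left).
April has 30 days (142 left).
May has 31 days (111 left).
June has 30 days (81 left).
July has 31 days (50 left).
August has 31 days (19 left).
19 days into September → 19 September 2038.

19 September 2038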